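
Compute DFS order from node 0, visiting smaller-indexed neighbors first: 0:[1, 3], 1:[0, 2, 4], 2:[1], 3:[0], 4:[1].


DFS stack-based: start with [0]
Visit order: [0, 1, 2, 4, 3]


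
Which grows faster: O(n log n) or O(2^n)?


linearithmic grows slower than exponential
O(n log n) is asymptotically smaller; O(2^n) grows faster


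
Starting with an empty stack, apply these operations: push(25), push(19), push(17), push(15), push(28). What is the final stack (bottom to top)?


push(25) -> [25]
push(19) -> [25, 19]
push(17) -> [25, 19, 17]
push(15) -> [25, 19, 17, 15]
push(28) -> [25, 19, 17, 15, 28]
Final stack (bottom to top): [25, 19, 17, 15, 28]


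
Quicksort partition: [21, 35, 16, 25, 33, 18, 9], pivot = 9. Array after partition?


Elements <= 9 go left of pivot.
Result: [9, 35, 16, 25, 33, 18, 21], pivot at index 0


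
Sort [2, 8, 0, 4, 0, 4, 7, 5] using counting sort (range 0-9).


Count array: [2, 0, 1, 0, 2, 1, 0, 1, 1, 0]
Reconstruct: [0, 0, 2, 4, 4, 5, 7, 8]


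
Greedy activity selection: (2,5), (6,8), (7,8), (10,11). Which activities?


Greedy: pick earliest-ending, then skip overlaps.
Selected (3 activities): [(2, 5), (6, 8), (10, 11)]


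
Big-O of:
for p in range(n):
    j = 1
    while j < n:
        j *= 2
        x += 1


Per nesting level: O(n) * O(log n) = O(n log n)
Complexity: O(n log n)


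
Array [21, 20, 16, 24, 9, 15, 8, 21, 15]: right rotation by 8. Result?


Right rotate by 8: [20, 16, 24, 9, 15, 8, 21, 15, 21]


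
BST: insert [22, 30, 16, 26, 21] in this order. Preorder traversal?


Root = 22; build tree by BST insertion.
Preorder traversal: [22, 16, 21, 30, 26]


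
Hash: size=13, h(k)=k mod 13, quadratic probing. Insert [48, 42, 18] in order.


Insertions: 48->slot 9; 42->slot 3; 18->slot 5
Table: [None, None, None, 42, None, 18, None, None, None, 48, None, None, None]


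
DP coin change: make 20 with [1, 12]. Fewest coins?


dp[0]=0; dp[i]=1+min(dp[i-c] for c in coins)
...dp[15]=4, dp[16]=5, dp[17]=6, dp[18]=7, dp[19]=8, dp[20]=9
Minimum coins for 20 = 9


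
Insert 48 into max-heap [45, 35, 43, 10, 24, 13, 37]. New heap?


Append 48: [45, 35, 43, 10, 24, 13, 37, 48]
Bubble up: swap idx 7(48) with idx 3(10); swap idx 3(48) with idx 1(35); swap idx 1(48) with idx 0(45)
Result: [48, 45, 43, 35, 24, 13, 37, 10]


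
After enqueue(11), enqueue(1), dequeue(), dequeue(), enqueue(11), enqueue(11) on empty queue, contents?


enqueue(11) -> [11]
enqueue(1) -> [11, 1]
dequeue() returns 11 -> [1]
dequeue() returns 1 -> []
enqueue(11) -> [11]
enqueue(11) -> [11, 11]
Final queue (front to back): [11, 11]


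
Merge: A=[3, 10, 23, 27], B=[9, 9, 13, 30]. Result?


Compare heads, take smaller each step.
Merged: [3, 9, 9, 10, 13, 23, 27, 30]


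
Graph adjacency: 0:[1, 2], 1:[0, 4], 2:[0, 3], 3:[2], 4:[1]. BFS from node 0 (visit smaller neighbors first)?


BFS queue: start with [0]
Visit order: [0, 1, 2, 4, 3]


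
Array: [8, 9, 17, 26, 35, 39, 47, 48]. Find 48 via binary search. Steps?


Search for 48:
[0,7] mid=3 arr[3]=26
[4,7] mid=5 arr[5]=39
[6,7] mid=6 arr[6]=47
[7,7] mid=7 arr[7]=48
Total: 4 comparisons


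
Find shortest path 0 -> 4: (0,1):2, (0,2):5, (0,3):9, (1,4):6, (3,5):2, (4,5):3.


Dijkstra from 0:
Distances: {0: 0, 1: 2, 2: 5, 3: 9, 4: 8, 5: 11}
Shortest distance to 4 = 8, path = [0, 1, 4]


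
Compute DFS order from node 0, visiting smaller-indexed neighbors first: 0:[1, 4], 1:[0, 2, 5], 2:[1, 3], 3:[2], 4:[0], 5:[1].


DFS stack-based: start with [0]
Visit order: [0, 1, 2, 3, 5, 4]


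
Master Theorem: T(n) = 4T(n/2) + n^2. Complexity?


a=4, b=2, c=2. log_2(4)=2 = c=2. Case 2: O(n^c log n) = O(n^2 log n)
Complexity: O(n^2 log n)


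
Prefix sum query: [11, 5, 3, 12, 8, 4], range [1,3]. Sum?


Prefix sums: [0, 11, 16, 19, 31, 39, 43]
Sum[1..3] = prefix[4] - prefix[1] = 31 - 11 = 20


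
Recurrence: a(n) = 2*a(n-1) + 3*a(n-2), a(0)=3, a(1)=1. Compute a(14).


Build bottom-up:
...a(12)=531443, a(13)=1594321, a(14)=2*1594321+3*531443=4782971


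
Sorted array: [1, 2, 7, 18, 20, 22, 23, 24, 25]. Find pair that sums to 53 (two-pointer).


Two pointers: lo=0, hi=8
No pair sums to 53


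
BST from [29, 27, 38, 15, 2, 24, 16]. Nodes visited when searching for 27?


BST root = 29
Search for 27: compare at each node
Path: [29, 27]


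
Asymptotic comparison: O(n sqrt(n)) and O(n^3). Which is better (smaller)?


n^1.5 grows slower than cubic
O(n sqrt(n)) is asymptotically smaller; O(n^3) grows faster


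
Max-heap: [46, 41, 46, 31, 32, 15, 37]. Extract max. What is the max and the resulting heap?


Max = 46
Replace root with last, heapify down
Resulting heap: [46, 41, 37, 31, 32, 15]


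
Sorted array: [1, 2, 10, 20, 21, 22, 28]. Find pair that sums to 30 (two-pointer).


Two pointers: lo=0, hi=6
Found pair: (2, 28) summing to 30


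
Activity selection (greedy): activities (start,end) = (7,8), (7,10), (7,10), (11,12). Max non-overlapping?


Greedy: pick earliest-ending, then skip overlaps.
Selected (2 activities): [(7, 8), (11, 12)]


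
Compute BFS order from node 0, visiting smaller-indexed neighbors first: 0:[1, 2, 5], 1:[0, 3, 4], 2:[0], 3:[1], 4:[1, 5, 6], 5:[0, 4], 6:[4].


BFS queue: start with [0]
Visit order: [0, 1, 2, 5, 3, 4, 6]


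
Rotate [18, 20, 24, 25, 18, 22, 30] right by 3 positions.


Right rotate by 3: [18, 22, 30, 18, 20, 24, 25]


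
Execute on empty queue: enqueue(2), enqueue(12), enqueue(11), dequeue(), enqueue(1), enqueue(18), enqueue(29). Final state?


enqueue(2) -> [2]
enqueue(12) -> [2, 12]
enqueue(11) -> [2, 12, 11]
dequeue() returns 2 -> [12, 11]
enqueue(1) -> [12, 11, 1]
enqueue(18) -> [12, 11, 1, 18]
enqueue(29) -> [12, 11, 1, 18, 29]
Final queue (front to back): [12, 11, 1, 18, 29]


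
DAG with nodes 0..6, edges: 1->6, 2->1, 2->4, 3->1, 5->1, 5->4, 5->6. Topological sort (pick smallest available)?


Kahn's algorithm, process smallest node first
Order: [0, 2, 3, 5, 1, 4, 6]


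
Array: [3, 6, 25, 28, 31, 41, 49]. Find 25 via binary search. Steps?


Search for 25:
[0,6] mid=3 arr[3]=28
[0,2] mid=1 arr[1]=6
[2,2] mid=2 arr[2]=25
Total: 3 comparisons


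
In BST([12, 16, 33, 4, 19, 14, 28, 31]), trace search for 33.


BST root = 12
Search for 33: compare at each node
Path: [12, 16, 33]


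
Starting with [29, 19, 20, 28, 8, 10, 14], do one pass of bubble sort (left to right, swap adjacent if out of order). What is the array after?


After one pass: [19, 20, 28, 8, 10, 14, 29]


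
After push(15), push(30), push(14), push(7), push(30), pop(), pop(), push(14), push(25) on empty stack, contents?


push(15) -> [15]
push(30) -> [15, 30]
push(14) -> [15, 30, 14]
push(7) -> [15, 30, 14, 7]
push(30) -> [15, 30, 14, 7, 30]
pop() returns 30 -> [15, 30, 14, 7]
pop() returns 7 -> [15, 30, 14]
push(14) -> [15, 30, 14, 14]
push(25) -> [15, 30, 14, 14, 25]
Final stack (bottom to top): [15, 30, 14, 14, 25]


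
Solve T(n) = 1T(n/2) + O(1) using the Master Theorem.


a=1, b=2, c=0. log_2(1)=0 = c=0. Case 2: O(n^c log n) = O(log n)
Complexity: O(log n)


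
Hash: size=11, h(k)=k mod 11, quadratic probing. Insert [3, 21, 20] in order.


Insertions: 3->slot 3; 21->slot 10; 20->slot 9
Table: [None, None, None, 3, None, None, None, None, None, 20, 21]


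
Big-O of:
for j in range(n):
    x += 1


Per nesting level: O(n) = O(n)
Complexity: O(n)


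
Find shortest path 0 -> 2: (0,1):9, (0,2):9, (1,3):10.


Dijkstra from 0:
Distances: {0: 0, 1: 9, 2: 9, 3: 19}
Shortest distance to 2 = 9, path = [0, 2]


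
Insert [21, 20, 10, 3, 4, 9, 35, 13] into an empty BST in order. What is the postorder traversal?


Root = 21; build tree by BST insertion.
Postorder traversal: [9, 4, 3, 13, 10, 20, 35, 21]


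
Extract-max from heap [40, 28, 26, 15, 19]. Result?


Max = 40
Replace root with last, heapify down
Resulting heap: [28, 19, 26, 15]


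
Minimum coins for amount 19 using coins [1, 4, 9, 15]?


dp[0]=0; dp[i]=1+min(dp[i-c] for c in coins)
...dp[14]=3, dp[15]=1, dp[16]=2, dp[17]=3, dp[18]=2, dp[19]=2
Minimum coins for 19 = 2


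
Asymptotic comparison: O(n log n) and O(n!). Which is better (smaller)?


linearithmic grows slower than factorial
O(n log n) is asymptotically smaller; O(n!) grows faster


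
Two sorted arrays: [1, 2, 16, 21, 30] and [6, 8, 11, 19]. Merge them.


Compare heads, take smaller each step.
Merged: [1, 2, 6, 8, 11, 16, 19, 21, 30]


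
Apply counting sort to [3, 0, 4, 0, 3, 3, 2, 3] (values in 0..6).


Count array: [2, 0, 1, 4, 1, 0, 0]
Reconstruct: [0, 0, 2, 3, 3, 3, 3, 4]


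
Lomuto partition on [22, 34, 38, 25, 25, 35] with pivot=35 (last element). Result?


Elements <= 35 go left of pivot.
Result: [22, 34, 25, 25, 35, 38], pivot at index 4


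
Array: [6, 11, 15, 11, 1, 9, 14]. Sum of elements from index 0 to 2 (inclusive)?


Prefix sums: [0, 6, 17, 32, 43, 44, 53, 67]
Sum[0..2] = prefix[3] - prefix[0] = 32 - 0 = 32


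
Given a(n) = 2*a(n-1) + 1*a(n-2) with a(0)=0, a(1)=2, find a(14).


Build bottom-up:
...a(12)=27720, a(13)=66922, a(14)=2*66922+1*27720=161564


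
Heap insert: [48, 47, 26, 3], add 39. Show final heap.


Append 39: [48, 47, 26, 3, 39]
Bubble up: no swaps needed
Result: [48, 47, 26, 3, 39]


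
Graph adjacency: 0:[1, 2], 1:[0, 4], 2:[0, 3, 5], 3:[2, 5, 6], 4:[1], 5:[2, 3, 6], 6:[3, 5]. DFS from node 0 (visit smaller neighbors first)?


DFS stack-based: start with [0]
Visit order: [0, 1, 4, 2, 3, 5, 6]


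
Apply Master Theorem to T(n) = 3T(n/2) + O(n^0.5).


a=3, b=2, c=0.5. log_2(3)=1.585 > c=0.5. Case 1: O(n^log_b(a)) = O(n^1.585)
Complexity: O(n^1.585)


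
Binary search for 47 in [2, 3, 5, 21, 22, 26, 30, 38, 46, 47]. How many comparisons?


Search for 47:
[0,9] mid=4 arr[4]=22
[5,9] mid=7 arr[7]=38
[8,9] mid=8 arr[8]=46
[9,9] mid=9 arr[9]=47
Total: 4 comparisons


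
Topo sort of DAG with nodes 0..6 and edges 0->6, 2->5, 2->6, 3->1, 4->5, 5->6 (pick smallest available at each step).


Kahn's algorithm, process smallest node first
Order: [0, 2, 3, 1, 4, 5, 6]


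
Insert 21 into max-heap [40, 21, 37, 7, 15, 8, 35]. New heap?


Append 21: [40, 21, 37, 7, 15, 8, 35, 21]
Bubble up: swap idx 7(21) with idx 3(7)
Result: [40, 21, 37, 21, 15, 8, 35, 7]


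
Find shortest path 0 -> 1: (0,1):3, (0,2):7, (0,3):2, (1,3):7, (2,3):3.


Dijkstra from 0:
Distances: {0: 0, 1: 3, 2: 5, 3: 2}
Shortest distance to 1 = 3, path = [0, 1]


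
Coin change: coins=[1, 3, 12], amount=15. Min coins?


dp[0]=0; dp[i]=1+min(dp[i-c] for c in coins)
...dp[10]=4, dp[11]=5, dp[12]=1, dp[13]=2, dp[14]=3, dp[15]=2
Minimum coins for 15 = 2


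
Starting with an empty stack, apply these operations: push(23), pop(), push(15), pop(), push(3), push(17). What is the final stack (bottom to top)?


push(23) -> [23]
pop() returns 23 -> []
push(15) -> [15]
pop() returns 15 -> []
push(3) -> [3]
push(17) -> [3, 17]
Final stack (bottom to top): [3, 17]


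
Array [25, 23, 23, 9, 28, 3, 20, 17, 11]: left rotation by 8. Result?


Left rotate by 8: [11, 25, 23, 23, 9, 28, 3, 20, 17]


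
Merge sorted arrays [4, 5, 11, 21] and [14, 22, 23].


Compare heads, take smaller each step.
Merged: [4, 5, 11, 14, 21, 22, 23]


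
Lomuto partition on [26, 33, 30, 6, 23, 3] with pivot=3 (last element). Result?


Elements <= 3 go left of pivot.
Result: [3, 33, 30, 6, 23, 26], pivot at index 0


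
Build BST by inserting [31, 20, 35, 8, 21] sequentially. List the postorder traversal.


Root = 31; build tree by BST insertion.
Postorder traversal: [8, 21, 20, 35, 31]


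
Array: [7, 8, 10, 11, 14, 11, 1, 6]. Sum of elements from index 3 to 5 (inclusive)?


Prefix sums: [0, 7, 15, 25, 36, 50, 61, 62, 68]
Sum[3..5] = prefix[6] - prefix[3] = 61 - 25 = 36


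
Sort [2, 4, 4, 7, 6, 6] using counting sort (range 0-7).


Count array: [0, 0, 1, 0, 2, 0, 2, 1]
Reconstruct: [2, 4, 4, 6, 6, 7]


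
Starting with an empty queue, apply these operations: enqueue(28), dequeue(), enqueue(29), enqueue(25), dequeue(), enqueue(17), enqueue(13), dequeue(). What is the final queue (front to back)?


enqueue(28) -> [28]
dequeue() returns 28 -> []
enqueue(29) -> [29]
enqueue(25) -> [29, 25]
dequeue() returns 29 -> [25]
enqueue(17) -> [25, 17]
enqueue(13) -> [25, 17, 13]
dequeue() returns 25 -> [17, 13]
Final queue (front to back): [17, 13]


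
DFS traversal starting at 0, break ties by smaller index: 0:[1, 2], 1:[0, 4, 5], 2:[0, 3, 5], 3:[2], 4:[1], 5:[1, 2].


DFS stack-based: start with [0]
Visit order: [0, 1, 4, 5, 2, 3]


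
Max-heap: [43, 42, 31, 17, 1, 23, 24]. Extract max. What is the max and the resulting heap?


Max = 43
Replace root with last, heapify down
Resulting heap: [42, 24, 31, 17, 1, 23]


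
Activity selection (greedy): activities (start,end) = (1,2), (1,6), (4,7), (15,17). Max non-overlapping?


Greedy: pick earliest-ending, then skip overlaps.
Selected (3 activities): [(1, 2), (4, 7), (15, 17)]


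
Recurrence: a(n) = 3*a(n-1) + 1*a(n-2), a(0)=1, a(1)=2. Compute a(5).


Build bottom-up:
...a(3)=23, a(4)=76, a(5)=3*76+1*23=251


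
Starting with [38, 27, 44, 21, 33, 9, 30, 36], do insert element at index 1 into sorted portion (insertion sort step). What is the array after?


After one pass: [27, 38, 44, 21, 33, 9, 30, 36]


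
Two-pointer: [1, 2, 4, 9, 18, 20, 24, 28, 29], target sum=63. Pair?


Two pointers: lo=0, hi=8
No pair sums to 63


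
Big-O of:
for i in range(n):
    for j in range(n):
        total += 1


Per nesting level: O(n) * O(n) = O(n^2)
Complexity: O(n^2)


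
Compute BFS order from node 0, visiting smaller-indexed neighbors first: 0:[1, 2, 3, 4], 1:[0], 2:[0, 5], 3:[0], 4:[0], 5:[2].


BFS queue: start with [0]
Visit order: [0, 1, 2, 3, 4, 5]


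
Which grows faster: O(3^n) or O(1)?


constant grows slower than exponential (base 3)
O(1) is asymptotically smaller; O(3^n) grows faster


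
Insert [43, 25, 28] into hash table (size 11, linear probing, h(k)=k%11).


Insertions: 43->slot 10; 25->slot 3; 28->slot 6
Table: [None, None, None, 25, None, None, 28, None, None, None, 43]


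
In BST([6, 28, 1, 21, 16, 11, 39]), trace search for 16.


BST root = 6
Search for 16: compare at each node
Path: [6, 28, 21, 16]


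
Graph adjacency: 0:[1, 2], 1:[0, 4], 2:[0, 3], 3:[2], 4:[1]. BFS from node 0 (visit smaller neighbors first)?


BFS queue: start with [0]
Visit order: [0, 1, 2, 4, 3]


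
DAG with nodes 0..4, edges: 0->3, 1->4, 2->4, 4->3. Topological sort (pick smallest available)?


Kahn's algorithm, process smallest node first
Order: [0, 1, 2, 4, 3]


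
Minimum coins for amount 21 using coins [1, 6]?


dp[0]=0; dp[i]=1+min(dp[i-c] for c in coins)
...dp[16]=6, dp[17]=7, dp[18]=3, dp[19]=4, dp[20]=5, dp[21]=6
Minimum coins for 21 = 6


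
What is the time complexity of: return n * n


Analysis: constant-time operation, no loop
Complexity: O(1)


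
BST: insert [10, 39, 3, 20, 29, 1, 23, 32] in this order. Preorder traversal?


Root = 10; build tree by BST insertion.
Preorder traversal: [10, 3, 1, 39, 20, 29, 23, 32]


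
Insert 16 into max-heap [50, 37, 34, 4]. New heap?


Append 16: [50, 37, 34, 4, 16]
Bubble up: no swaps needed
Result: [50, 37, 34, 4, 16]


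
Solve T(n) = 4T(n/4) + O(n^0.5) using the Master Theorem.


a=4, b=4, c=0.5. log_4(4)=1 > c=0.5. Case 1: O(n^log_b(a)) = O(n)
Complexity: O(n)


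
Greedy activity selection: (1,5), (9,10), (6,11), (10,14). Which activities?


Greedy: pick earliest-ending, then skip overlaps.
Selected (3 activities): [(1, 5), (9, 10), (10, 14)]


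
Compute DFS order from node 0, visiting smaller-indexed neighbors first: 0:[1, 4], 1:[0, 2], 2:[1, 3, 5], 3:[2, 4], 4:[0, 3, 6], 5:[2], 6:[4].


DFS stack-based: start with [0]
Visit order: [0, 1, 2, 3, 4, 6, 5]


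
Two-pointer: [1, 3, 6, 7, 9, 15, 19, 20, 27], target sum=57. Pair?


Two pointers: lo=0, hi=8
No pair sums to 57


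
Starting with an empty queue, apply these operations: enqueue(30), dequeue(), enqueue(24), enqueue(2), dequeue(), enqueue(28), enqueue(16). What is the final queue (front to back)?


enqueue(30) -> [30]
dequeue() returns 30 -> []
enqueue(24) -> [24]
enqueue(2) -> [24, 2]
dequeue() returns 24 -> [2]
enqueue(28) -> [2, 28]
enqueue(16) -> [2, 28, 16]
Final queue (front to back): [2, 28, 16]


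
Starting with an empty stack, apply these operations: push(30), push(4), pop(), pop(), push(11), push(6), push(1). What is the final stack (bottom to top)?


push(30) -> [30]
push(4) -> [30, 4]
pop() returns 4 -> [30]
pop() returns 30 -> []
push(11) -> [11]
push(6) -> [11, 6]
push(1) -> [11, 6, 1]
Final stack (bottom to top): [11, 6, 1]


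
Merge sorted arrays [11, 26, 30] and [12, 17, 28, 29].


Compare heads, take smaller each step.
Merged: [11, 12, 17, 26, 28, 29, 30]


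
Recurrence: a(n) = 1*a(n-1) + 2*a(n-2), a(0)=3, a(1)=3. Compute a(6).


Build bottom-up:
...a(4)=33, a(5)=63, a(6)=1*63+2*33=129


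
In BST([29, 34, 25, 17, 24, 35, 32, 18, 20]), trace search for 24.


BST root = 29
Search for 24: compare at each node
Path: [29, 25, 17, 24]


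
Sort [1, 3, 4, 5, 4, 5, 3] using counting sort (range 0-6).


Count array: [0, 1, 0, 2, 2, 2, 0]
Reconstruct: [1, 3, 3, 4, 4, 5, 5]


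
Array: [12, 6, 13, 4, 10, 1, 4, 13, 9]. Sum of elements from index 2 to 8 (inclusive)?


Prefix sums: [0, 12, 18, 31, 35, 45, 46, 50, 63, 72]
Sum[2..8] = prefix[9] - prefix[2] = 72 - 18 = 54


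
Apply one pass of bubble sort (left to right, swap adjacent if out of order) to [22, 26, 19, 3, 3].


After one pass: [22, 19, 3, 3, 26]


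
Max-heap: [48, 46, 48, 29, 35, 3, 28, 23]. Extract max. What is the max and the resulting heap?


Max = 48
Replace root with last, heapify down
Resulting heap: [48, 46, 28, 29, 35, 3, 23]


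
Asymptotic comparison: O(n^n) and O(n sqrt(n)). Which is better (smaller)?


n^1.5 grows slower than n^n
O(n sqrt(n)) is asymptotically smaller; O(n^n) grows faster


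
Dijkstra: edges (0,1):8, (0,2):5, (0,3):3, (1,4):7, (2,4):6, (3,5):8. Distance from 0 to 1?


Dijkstra from 0:
Distances: {0: 0, 1: 8, 2: 5, 3: 3, 4: 11, 5: 11}
Shortest distance to 1 = 8, path = [0, 1]


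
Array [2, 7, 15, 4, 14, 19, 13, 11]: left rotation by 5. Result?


Left rotate by 5: [19, 13, 11, 2, 7, 15, 4, 14]


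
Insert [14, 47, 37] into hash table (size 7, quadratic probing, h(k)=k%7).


Insertions: 14->slot 0; 47->slot 5; 37->slot 2
Table: [14, None, 37, None, None, 47, None]


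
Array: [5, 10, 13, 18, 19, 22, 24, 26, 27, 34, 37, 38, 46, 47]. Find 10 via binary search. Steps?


Search for 10:
[0,13] mid=6 arr[6]=24
[0,5] mid=2 arr[2]=13
[0,1] mid=0 arr[0]=5
[1,1] mid=1 arr[1]=10
Total: 4 comparisons


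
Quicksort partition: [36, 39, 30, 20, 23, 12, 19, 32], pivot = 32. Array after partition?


Elements <= 32 go left of pivot.
Result: [30, 20, 23, 12, 19, 32, 36, 39], pivot at index 5


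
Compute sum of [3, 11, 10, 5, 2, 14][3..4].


Prefix sums: [0, 3, 14, 24, 29, 31, 45]
Sum[3..4] = prefix[5] - prefix[3] = 31 - 24 = 7


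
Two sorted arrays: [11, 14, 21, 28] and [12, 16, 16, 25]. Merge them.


Compare heads, take smaller each step.
Merged: [11, 12, 14, 16, 16, 21, 25, 28]


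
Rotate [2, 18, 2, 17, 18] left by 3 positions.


Left rotate by 3: [17, 18, 2, 18, 2]


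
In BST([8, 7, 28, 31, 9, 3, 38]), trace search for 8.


BST root = 8
Search for 8: compare at each node
Path: [8]


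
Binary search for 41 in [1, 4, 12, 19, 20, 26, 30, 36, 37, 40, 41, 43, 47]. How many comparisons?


Search for 41:
[0,12] mid=6 arr[6]=30
[7,12] mid=9 arr[9]=40
[10,12] mid=11 arr[11]=43
[10,10] mid=10 arr[10]=41
Total: 4 comparisons


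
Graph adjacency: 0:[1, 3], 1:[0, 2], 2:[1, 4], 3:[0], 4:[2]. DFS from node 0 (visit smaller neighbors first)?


DFS stack-based: start with [0]
Visit order: [0, 1, 2, 4, 3]


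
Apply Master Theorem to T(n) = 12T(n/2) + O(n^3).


a=12, b=2, c=3. log_2(12)=3.585 > c=3. Case 1: O(n^log_b(a)) = O(n^3.585)
Complexity: O(n^3.585)


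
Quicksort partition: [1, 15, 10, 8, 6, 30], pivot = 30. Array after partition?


Elements <= 30 go left of pivot.
Result: [1, 15, 10, 8, 6, 30], pivot at index 5


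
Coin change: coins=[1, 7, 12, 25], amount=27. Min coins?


dp[0]=0; dp[i]=1+min(dp[i-c] for c in coins)
...dp[22]=4, dp[23]=5, dp[24]=2, dp[25]=1, dp[26]=2, dp[27]=3
Minimum coins for 27 = 3


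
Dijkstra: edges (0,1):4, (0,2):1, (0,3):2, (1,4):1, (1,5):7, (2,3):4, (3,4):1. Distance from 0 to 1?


Dijkstra from 0:
Distances: {0: 0, 1: 4, 2: 1, 3: 2, 4: 3, 5: 11}
Shortest distance to 1 = 4, path = [0, 1]


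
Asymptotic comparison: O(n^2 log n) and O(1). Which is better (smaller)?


constant grows slower than n^2 log n
O(1) is asymptotically smaller; O(n^2 log n) grows faster


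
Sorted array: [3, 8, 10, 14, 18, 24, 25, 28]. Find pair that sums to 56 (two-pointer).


Two pointers: lo=0, hi=7
No pair sums to 56


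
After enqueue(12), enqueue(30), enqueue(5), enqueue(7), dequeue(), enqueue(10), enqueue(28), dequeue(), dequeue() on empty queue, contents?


enqueue(12) -> [12]
enqueue(30) -> [12, 30]
enqueue(5) -> [12, 30, 5]
enqueue(7) -> [12, 30, 5, 7]
dequeue() returns 12 -> [30, 5, 7]
enqueue(10) -> [30, 5, 7, 10]
enqueue(28) -> [30, 5, 7, 10, 28]
dequeue() returns 30 -> [5, 7, 10, 28]
dequeue() returns 5 -> [7, 10, 28]
Final queue (front to back): [7, 10, 28]


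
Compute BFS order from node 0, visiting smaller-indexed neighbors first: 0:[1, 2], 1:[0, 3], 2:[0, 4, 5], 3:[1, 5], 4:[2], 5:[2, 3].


BFS queue: start with [0]
Visit order: [0, 1, 2, 3, 4, 5]


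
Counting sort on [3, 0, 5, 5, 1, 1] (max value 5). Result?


Count array: [1, 2, 0, 1, 0, 2]
Reconstruct: [0, 1, 1, 3, 5, 5]


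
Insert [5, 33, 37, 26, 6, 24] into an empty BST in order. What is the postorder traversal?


Root = 5; build tree by BST insertion.
Postorder traversal: [24, 6, 26, 37, 33, 5]


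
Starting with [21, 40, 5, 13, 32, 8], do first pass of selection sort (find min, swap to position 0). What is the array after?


After one pass: [5, 40, 21, 13, 32, 8]


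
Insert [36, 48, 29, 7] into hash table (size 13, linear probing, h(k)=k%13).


Insertions: 36->slot 10; 48->slot 9; 29->slot 3; 7->slot 7
Table: [None, None, None, 29, None, None, None, 7, None, 48, 36, None, None]


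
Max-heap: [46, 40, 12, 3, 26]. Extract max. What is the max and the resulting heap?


Max = 46
Replace root with last, heapify down
Resulting heap: [40, 26, 12, 3]


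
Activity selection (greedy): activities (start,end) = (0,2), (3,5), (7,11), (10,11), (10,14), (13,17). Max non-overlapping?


Greedy: pick earliest-ending, then skip overlaps.
Selected (4 activities): [(0, 2), (3, 5), (7, 11), (13, 17)]


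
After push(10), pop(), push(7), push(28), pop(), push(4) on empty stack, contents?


push(10) -> [10]
pop() returns 10 -> []
push(7) -> [7]
push(28) -> [7, 28]
pop() returns 28 -> [7]
push(4) -> [7, 4]
Final stack (bottom to top): [7, 4]


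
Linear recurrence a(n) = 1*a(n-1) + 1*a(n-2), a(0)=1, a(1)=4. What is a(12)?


Build bottom-up:
...a(10)=254, a(11)=411, a(12)=1*411+1*254=665


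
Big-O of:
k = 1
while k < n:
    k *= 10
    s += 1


Per nesting level: O(log n) = O(log n)
Complexity: O(log n)


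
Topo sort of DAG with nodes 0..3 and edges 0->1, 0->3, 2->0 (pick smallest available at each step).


Kahn's algorithm, process smallest node first
Order: [2, 0, 1, 3]


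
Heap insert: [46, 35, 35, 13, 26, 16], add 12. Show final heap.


Append 12: [46, 35, 35, 13, 26, 16, 12]
Bubble up: no swaps needed
Result: [46, 35, 35, 13, 26, 16, 12]


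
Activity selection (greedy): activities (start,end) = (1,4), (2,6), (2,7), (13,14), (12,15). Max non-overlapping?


Greedy: pick earliest-ending, then skip overlaps.
Selected (2 activities): [(1, 4), (13, 14)]


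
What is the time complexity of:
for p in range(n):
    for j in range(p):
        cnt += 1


Per nesting level: O(n) * O(n) [triangular over p] = O(n^2)
Complexity: O(n^2)


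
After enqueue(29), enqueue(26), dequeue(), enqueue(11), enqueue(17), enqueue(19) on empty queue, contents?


enqueue(29) -> [29]
enqueue(26) -> [29, 26]
dequeue() returns 29 -> [26]
enqueue(11) -> [26, 11]
enqueue(17) -> [26, 11, 17]
enqueue(19) -> [26, 11, 17, 19]
Final queue (front to back): [26, 11, 17, 19]


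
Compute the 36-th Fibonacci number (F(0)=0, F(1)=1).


F(n)=F(n-1)+F(n-2)
...F(34)=5702887, F(35)=9227465, F(36)=14930352


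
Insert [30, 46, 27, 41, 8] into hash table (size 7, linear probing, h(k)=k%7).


Insertions: 30->slot 2; 46->slot 4; 27->slot 6; 41->slot 0; 8->slot 1
Table: [41, 8, 30, None, 46, None, 27]


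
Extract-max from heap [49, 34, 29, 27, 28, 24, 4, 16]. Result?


Max = 49
Replace root with last, heapify down
Resulting heap: [34, 28, 29, 27, 16, 24, 4]


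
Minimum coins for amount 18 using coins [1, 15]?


dp[0]=0; dp[i]=1+min(dp[i-c] for c in coins)
...dp[13]=13, dp[14]=14, dp[15]=1, dp[16]=2, dp[17]=3, dp[18]=4
Minimum coins for 18 = 4


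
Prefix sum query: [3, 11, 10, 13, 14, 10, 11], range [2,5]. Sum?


Prefix sums: [0, 3, 14, 24, 37, 51, 61, 72]
Sum[2..5] = prefix[6] - prefix[2] = 61 - 14 = 47


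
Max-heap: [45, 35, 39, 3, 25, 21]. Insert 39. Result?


Append 39: [45, 35, 39, 3, 25, 21, 39]
Bubble up: no swaps needed
Result: [45, 35, 39, 3, 25, 21, 39]


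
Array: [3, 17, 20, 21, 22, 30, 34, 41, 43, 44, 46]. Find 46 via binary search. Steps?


Search for 46:
[0,10] mid=5 arr[5]=30
[6,10] mid=8 arr[8]=43
[9,10] mid=9 arr[9]=44
[10,10] mid=10 arr[10]=46
Total: 4 comparisons


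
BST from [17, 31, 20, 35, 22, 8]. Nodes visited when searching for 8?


BST root = 17
Search for 8: compare at each node
Path: [17, 8]


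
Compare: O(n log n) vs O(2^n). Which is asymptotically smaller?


linearithmic grows slower than exponential
O(n log n) is asymptotically smaller; O(2^n) grows faster


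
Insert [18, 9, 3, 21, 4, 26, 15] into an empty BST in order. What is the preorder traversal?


Root = 18; build tree by BST insertion.
Preorder traversal: [18, 9, 3, 4, 15, 21, 26]


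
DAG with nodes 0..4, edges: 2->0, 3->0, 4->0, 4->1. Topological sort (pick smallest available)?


Kahn's algorithm, process smallest node first
Order: [2, 3, 4, 0, 1]


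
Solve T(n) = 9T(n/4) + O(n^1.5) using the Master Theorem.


a=9, b=4, c=1.5. log_4(9)=1.585 > c=1.5. Case 1: O(n^log_b(a)) = O(n^1.585)
Complexity: O(n^1.585)


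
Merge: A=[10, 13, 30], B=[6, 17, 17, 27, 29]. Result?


Compare heads, take smaller each step.
Merged: [6, 10, 13, 17, 17, 27, 29, 30]


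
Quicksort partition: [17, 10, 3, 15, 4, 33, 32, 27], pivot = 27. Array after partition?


Elements <= 27 go left of pivot.
Result: [17, 10, 3, 15, 4, 27, 32, 33], pivot at index 5


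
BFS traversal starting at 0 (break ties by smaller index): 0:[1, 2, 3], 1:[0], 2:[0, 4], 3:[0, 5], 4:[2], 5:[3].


BFS queue: start with [0]
Visit order: [0, 1, 2, 3, 4, 5]


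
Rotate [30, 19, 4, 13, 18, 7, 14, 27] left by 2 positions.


Left rotate by 2: [4, 13, 18, 7, 14, 27, 30, 19]


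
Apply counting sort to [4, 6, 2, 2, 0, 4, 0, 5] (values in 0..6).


Count array: [2, 0, 2, 0, 2, 1, 1]
Reconstruct: [0, 0, 2, 2, 4, 4, 5, 6]


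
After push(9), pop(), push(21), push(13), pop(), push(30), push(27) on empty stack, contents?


push(9) -> [9]
pop() returns 9 -> []
push(21) -> [21]
push(13) -> [21, 13]
pop() returns 13 -> [21]
push(30) -> [21, 30]
push(27) -> [21, 30, 27]
Final stack (bottom to top): [21, 30, 27]


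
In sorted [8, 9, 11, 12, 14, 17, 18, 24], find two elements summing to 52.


Two pointers: lo=0, hi=7
No pair sums to 52


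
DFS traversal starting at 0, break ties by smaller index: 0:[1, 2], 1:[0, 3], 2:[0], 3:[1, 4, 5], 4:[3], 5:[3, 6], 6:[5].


DFS stack-based: start with [0]
Visit order: [0, 1, 3, 4, 5, 6, 2]


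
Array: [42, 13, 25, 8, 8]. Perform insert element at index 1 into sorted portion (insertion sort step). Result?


After one pass: [13, 42, 25, 8, 8]


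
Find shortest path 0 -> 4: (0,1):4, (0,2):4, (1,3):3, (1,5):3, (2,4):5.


Dijkstra from 0:
Distances: {0: 0, 1: 4, 2: 4, 3: 7, 4: 9, 5: 7}
Shortest distance to 4 = 9, path = [0, 2, 4]


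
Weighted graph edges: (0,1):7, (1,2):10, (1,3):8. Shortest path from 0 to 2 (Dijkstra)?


Dijkstra from 0:
Distances: {0: 0, 1: 7, 2: 17, 3: 15}
Shortest distance to 2 = 17, path = [0, 1, 2]


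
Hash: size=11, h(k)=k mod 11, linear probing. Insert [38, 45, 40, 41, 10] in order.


Insertions: 38->slot 5; 45->slot 1; 40->slot 7; 41->slot 8; 10->slot 10
Table: [None, 45, None, None, None, 38, None, 40, 41, None, 10]


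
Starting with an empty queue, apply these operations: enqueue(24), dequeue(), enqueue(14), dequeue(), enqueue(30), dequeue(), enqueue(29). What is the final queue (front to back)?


enqueue(24) -> [24]
dequeue() returns 24 -> []
enqueue(14) -> [14]
dequeue() returns 14 -> []
enqueue(30) -> [30]
dequeue() returns 30 -> []
enqueue(29) -> [29]
Final queue (front to back): [29]


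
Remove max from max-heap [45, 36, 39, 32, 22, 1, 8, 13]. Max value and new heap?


Max = 45
Replace root with last, heapify down
Resulting heap: [39, 36, 13, 32, 22, 1, 8]


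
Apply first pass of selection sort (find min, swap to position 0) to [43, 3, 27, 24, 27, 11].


After one pass: [3, 43, 27, 24, 27, 11]


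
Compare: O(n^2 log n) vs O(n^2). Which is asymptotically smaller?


quadratic grows slower than n^2 log n
O(n^2) is asymptotically smaller; O(n^2 log n) grows faster


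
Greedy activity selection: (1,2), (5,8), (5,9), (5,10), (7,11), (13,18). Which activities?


Greedy: pick earliest-ending, then skip overlaps.
Selected (3 activities): [(1, 2), (5, 8), (13, 18)]


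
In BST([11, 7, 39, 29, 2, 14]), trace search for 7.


BST root = 11
Search for 7: compare at each node
Path: [11, 7]


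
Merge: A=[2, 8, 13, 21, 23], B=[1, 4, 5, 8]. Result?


Compare heads, take smaller each step.
Merged: [1, 2, 4, 5, 8, 8, 13, 21, 23]


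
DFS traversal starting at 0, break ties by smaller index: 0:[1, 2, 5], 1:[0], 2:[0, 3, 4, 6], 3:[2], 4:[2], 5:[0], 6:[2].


DFS stack-based: start with [0]
Visit order: [0, 1, 2, 3, 4, 6, 5]


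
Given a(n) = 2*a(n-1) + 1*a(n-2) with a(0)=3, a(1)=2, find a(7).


Build bottom-up:
...a(5)=94, a(6)=227, a(7)=2*227+1*94=548


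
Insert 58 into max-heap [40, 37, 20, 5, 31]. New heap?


Append 58: [40, 37, 20, 5, 31, 58]
Bubble up: swap idx 5(58) with idx 2(20); swap idx 2(58) with idx 0(40)
Result: [58, 37, 40, 5, 31, 20]


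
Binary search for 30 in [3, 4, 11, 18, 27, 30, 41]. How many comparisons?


Search for 30:
[0,6] mid=3 arr[3]=18
[4,6] mid=5 arr[5]=30
Total: 2 comparisons


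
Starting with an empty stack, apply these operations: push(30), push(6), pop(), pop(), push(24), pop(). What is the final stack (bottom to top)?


push(30) -> [30]
push(6) -> [30, 6]
pop() returns 6 -> [30]
pop() returns 30 -> []
push(24) -> [24]
pop() returns 24 -> []
Final stack (bottom to top): []


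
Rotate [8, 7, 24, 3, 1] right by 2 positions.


Right rotate by 2: [3, 1, 8, 7, 24]


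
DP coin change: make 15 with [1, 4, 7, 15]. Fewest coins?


dp[0]=0; dp[i]=1+min(dp[i-c] for c in coins)
...dp[10]=4, dp[11]=2, dp[12]=3, dp[13]=4, dp[14]=2, dp[15]=1
Minimum coins for 15 = 1


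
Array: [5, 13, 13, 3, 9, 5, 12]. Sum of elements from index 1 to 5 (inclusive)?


Prefix sums: [0, 5, 18, 31, 34, 43, 48, 60]
Sum[1..5] = prefix[6] - prefix[1] = 48 - 5 = 43


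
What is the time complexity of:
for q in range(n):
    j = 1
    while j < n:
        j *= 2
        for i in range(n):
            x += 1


Per nesting level: O(n) * O(log n) * O(n) = O(n^2 log n)
Complexity: O(n^2 log n)


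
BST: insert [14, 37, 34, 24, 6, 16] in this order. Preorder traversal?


Root = 14; build tree by BST insertion.
Preorder traversal: [14, 6, 37, 34, 24, 16]


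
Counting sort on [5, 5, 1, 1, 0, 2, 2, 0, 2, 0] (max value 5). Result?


Count array: [3, 2, 3, 0, 0, 2]
Reconstruct: [0, 0, 0, 1, 1, 2, 2, 2, 5, 5]


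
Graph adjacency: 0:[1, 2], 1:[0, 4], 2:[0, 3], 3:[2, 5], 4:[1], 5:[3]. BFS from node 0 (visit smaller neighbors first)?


BFS queue: start with [0]
Visit order: [0, 1, 2, 4, 3, 5]


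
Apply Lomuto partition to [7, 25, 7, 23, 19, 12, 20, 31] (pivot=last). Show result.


Elements <= 31 go left of pivot.
Result: [7, 25, 7, 23, 19, 12, 20, 31], pivot at index 7


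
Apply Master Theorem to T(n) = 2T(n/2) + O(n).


a=2, b=2, c=1. log_2(2)=1 = c=1. Case 2: O(n^c log n) = O(n log n)
Complexity: O(n log n)


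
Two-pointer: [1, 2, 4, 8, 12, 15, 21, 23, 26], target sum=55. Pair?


Two pointers: lo=0, hi=8
No pair sums to 55


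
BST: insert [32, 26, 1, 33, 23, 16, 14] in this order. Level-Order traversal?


Root = 32; build tree by BST insertion.
Level-Order traversal: [32, 26, 33, 1, 23, 16, 14]


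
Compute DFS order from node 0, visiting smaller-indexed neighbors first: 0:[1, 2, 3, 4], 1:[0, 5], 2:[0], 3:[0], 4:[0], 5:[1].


DFS stack-based: start with [0]
Visit order: [0, 1, 5, 2, 3, 4]


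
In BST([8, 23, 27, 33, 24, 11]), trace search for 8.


BST root = 8
Search for 8: compare at each node
Path: [8]


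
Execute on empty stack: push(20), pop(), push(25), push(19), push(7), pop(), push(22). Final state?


push(20) -> [20]
pop() returns 20 -> []
push(25) -> [25]
push(19) -> [25, 19]
push(7) -> [25, 19, 7]
pop() returns 7 -> [25, 19]
push(22) -> [25, 19, 22]
Final stack (bottom to top): [25, 19, 22]


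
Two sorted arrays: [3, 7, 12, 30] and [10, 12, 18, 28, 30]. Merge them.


Compare heads, take smaller each step.
Merged: [3, 7, 10, 12, 12, 18, 28, 30, 30]


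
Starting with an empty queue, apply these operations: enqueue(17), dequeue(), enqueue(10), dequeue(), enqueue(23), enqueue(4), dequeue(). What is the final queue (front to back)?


enqueue(17) -> [17]
dequeue() returns 17 -> []
enqueue(10) -> [10]
dequeue() returns 10 -> []
enqueue(23) -> [23]
enqueue(4) -> [23, 4]
dequeue() returns 23 -> [4]
Final queue (front to back): [4]


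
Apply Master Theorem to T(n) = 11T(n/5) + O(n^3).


a=11, b=5, c=3. log_5(11)=1.490 < c=3. Case 3: O(n^c) = O(n^3)
Complexity: O(n^3)


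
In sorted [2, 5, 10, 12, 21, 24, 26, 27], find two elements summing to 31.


Two pointers: lo=0, hi=7
Found pair: (5, 26) summing to 31


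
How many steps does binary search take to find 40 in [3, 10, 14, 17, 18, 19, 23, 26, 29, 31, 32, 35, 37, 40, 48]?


Search for 40:
[0,14] mid=7 arr[7]=26
[8,14] mid=11 arr[11]=35
[12,14] mid=13 arr[13]=40
Total: 3 comparisons


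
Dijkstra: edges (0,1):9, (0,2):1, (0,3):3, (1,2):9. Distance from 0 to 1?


Dijkstra from 0:
Distances: {0: 0, 1: 9, 2: 1, 3: 3}
Shortest distance to 1 = 9, path = [0, 1]


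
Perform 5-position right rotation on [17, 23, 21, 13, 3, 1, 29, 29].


Right rotate by 5: [13, 3, 1, 29, 29, 17, 23, 21]


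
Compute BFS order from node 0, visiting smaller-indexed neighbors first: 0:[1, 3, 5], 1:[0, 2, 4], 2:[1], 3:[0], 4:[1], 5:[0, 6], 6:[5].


BFS queue: start with [0]
Visit order: [0, 1, 3, 5, 2, 4, 6]


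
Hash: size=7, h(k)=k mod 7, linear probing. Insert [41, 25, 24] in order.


Insertions: 41->slot 6; 25->slot 4; 24->slot 3
Table: [None, None, None, 24, 25, None, 41]


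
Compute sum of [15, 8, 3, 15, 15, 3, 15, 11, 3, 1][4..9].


Prefix sums: [0, 15, 23, 26, 41, 56, 59, 74, 85, 88, 89]
Sum[4..9] = prefix[10] - prefix[4] = 89 - 41 = 48


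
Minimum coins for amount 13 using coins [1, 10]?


dp[0]=0; dp[i]=1+min(dp[i-c] for c in coins)
...dp[8]=8, dp[9]=9, dp[10]=1, dp[11]=2, dp[12]=3, dp[13]=4
Minimum coins for 13 = 4


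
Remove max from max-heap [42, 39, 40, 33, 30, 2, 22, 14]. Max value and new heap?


Max = 42
Replace root with last, heapify down
Resulting heap: [40, 39, 22, 33, 30, 2, 14]


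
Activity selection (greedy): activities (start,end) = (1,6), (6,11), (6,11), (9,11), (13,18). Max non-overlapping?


Greedy: pick earliest-ending, then skip overlaps.
Selected (3 activities): [(1, 6), (6, 11), (13, 18)]


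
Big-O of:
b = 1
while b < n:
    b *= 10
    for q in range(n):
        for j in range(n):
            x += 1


Per nesting level: O(log n) * O(n) * O(n) = O(n^2 log n)
Complexity: O(n^2 log n)


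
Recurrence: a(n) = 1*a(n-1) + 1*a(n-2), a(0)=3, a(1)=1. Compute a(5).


Build bottom-up:
...a(3)=5, a(4)=9, a(5)=1*9+1*5=14


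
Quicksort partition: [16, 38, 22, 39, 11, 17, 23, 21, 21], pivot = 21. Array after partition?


Elements <= 21 go left of pivot.
Result: [16, 11, 17, 21, 21, 22, 23, 39, 38], pivot at index 4


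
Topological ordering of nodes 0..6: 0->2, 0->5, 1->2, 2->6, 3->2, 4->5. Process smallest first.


Kahn's algorithm, process smallest node first
Order: [0, 1, 3, 2, 4, 5, 6]


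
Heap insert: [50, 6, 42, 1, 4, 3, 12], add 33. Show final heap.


Append 33: [50, 6, 42, 1, 4, 3, 12, 33]
Bubble up: swap idx 7(33) with idx 3(1); swap idx 3(33) with idx 1(6)
Result: [50, 33, 42, 6, 4, 3, 12, 1]


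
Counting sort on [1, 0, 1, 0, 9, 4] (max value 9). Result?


Count array: [2, 2, 0, 0, 1, 0, 0, 0, 0, 1]
Reconstruct: [0, 0, 1, 1, 4, 9]


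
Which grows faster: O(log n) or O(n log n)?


logarithmic grows slower than linearithmic
O(log n) is asymptotically smaller; O(n log n) grows faster


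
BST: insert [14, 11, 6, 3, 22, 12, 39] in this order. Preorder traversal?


Root = 14; build tree by BST insertion.
Preorder traversal: [14, 11, 6, 3, 12, 22, 39]


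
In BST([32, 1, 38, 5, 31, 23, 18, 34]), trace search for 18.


BST root = 32
Search for 18: compare at each node
Path: [32, 1, 5, 31, 23, 18]


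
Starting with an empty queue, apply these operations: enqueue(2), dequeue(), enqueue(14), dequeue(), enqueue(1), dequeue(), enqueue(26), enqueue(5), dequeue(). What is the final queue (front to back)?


enqueue(2) -> [2]
dequeue() returns 2 -> []
enqueue(14) -> [14]
dequeue() returns 14 -> []
enqueue(1) -> [1]
dequeue() returns 1 -> []
enqueue(26) -> [26]
enqueue(5) -> [26, 5]
dequeue() returns 26 -> [5]
Final queue (front to back): [5]


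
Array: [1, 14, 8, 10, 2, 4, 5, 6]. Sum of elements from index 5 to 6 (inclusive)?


Prefix sums: [0, 1, 15, 23, 33, 35, 39, 44, 50]
Sum[5..6] = prefix[7] - prefix[5] = 44 - 35 = 9


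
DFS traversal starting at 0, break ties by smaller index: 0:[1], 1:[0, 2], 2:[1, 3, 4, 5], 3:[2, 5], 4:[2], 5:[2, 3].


DFS stack-based: start with [0]
Visit order: [0, 1, 2, 3, 5, 4]


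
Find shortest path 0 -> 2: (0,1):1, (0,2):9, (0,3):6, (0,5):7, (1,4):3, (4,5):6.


Dijkstra from 0:
Distances: {0: 0, 1: 1, 2: 9, 3: 6, 4: 4, 5: 7}
Shortest distance to 2 = 9, path = [0, 2]


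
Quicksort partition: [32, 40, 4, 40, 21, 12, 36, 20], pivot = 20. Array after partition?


Elements <= 20 go left of pivot.
Result: [4, 12, 20, 40, 21, 40, 36, 32], pivot at index 2


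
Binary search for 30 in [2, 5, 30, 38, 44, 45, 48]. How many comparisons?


Search for 30:
[0,6] mid=3 arr[3]=38
[0,2] mid=1 arr[1]=5
[2,2] mid=2 arr[2]=30
Total: 3 comparisons


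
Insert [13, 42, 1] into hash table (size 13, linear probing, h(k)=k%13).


Insertions: 13->slot 0; 42->slot 3; 1->slot 1
Table: [13, 1, None, 42, None, None, None, None, None, None, None, None, None]
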